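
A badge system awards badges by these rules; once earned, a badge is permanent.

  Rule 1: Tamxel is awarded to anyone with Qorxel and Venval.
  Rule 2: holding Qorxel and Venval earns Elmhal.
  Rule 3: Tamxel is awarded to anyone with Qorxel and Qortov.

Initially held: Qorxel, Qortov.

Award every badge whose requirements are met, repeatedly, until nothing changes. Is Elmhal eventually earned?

Elmhal would need Qorxel and Venval (Rule 2), but Venval is never earned.

No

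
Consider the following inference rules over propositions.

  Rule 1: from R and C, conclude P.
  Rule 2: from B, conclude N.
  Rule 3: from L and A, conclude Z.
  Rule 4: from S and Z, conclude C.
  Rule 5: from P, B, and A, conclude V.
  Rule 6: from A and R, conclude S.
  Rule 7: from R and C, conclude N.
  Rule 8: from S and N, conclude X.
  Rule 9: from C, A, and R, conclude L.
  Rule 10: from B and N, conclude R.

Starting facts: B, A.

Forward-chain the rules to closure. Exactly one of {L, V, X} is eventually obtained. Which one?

X

B holds, so N follows (Rule 2).
B and N hold, so R follows (Rule 10).
A and R hold, so S follows (Rule 6).
From S and N, Rule 8 gives X.
L would need C, A, and R (Rule 9), but C is never established. V would need P, B, and A (Rule 5), but P is never established.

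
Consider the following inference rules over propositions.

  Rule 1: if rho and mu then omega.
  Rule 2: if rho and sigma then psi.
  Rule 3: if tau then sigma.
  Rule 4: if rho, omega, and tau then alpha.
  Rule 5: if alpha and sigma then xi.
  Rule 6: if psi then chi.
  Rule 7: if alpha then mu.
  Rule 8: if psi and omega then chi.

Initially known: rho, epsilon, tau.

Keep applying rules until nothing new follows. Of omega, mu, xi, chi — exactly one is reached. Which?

tau holds, so sigma follows (Rule 3).
rho and sigma hold, so psi follows (Rule 2).
psi holds, so chi follows (Rule 6).
omega would need rho and mu (Rule 1), but mu is never established. mu would need alpha (Rule 7), but alpha is never established. xi would need alpha and sigma (Rule 5), but alpha is never established.

chi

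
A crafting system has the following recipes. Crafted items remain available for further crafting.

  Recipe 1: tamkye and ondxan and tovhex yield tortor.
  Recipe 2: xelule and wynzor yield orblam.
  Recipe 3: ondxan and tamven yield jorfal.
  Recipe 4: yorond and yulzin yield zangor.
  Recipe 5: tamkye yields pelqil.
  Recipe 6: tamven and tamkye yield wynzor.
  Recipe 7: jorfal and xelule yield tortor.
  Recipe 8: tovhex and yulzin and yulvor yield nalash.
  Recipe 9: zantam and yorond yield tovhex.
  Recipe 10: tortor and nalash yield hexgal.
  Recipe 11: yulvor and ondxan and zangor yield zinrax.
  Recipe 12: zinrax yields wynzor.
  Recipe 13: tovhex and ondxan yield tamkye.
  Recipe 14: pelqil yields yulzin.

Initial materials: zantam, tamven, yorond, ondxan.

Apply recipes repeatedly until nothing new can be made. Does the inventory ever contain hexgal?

No

hexgal would need tortor and nalash (Recipe 10), but nalash is never obtained.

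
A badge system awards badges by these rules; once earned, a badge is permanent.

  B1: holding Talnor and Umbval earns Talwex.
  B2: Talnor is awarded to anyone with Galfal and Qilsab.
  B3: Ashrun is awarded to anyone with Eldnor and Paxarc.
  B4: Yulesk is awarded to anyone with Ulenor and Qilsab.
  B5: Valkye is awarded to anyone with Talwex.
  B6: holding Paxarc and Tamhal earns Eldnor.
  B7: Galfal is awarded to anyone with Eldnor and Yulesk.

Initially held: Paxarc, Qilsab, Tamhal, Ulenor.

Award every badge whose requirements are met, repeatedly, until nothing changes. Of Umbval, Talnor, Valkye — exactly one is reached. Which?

Talnor

With Paxarc and Tamhal, Eldnor is earned (B6).
With Ulenor and Qilsab, Yulesk is earned (B4).
With Eldnor and Yulesk, Galfal is earned (B7).
With Galfal and Qilsab, Talnor is earned (B2).
No rule produces Umbval, and it is not given. Valkye would need Talwex (B5), but Talwex is never earned.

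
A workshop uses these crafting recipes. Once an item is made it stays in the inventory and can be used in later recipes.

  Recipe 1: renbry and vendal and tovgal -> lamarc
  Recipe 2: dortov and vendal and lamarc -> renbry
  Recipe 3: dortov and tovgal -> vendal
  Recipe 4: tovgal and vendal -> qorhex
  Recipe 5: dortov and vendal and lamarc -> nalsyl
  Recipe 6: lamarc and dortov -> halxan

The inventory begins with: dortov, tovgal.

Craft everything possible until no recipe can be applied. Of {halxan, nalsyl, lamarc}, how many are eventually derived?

0

halxan would need lamarc and dortov (Recipe 6), but lamarc is never obtained.
nalsyl would need dortov, vendal, and lamarc (Recipe 5), but lamarc is never obtained.
lamarc would need renbry, vendal, and tovgal (Recipe 1), but renbry is never obtained.
None of the 3 are reached.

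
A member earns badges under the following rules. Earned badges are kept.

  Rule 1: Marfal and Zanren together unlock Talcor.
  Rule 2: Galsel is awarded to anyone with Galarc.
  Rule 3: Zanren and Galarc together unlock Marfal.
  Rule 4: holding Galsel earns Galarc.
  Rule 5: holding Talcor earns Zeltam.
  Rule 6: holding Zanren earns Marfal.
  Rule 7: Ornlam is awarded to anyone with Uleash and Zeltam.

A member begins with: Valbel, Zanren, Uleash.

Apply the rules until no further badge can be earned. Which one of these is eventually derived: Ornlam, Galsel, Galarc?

With Zanren, Marfal is earned (Rule 6).
With Marfal and Zanren, Talcor is earned (Rule 1).
With Talcor, Zeltam is earned (Rule 5).
With Uleash and Zeltam, Ornlam is earned (Rule 7).
Galsel would need Galarc (Rule 2), but Galarc is never earned. Galarc would need Galsel (Rule 4), but Galsel is never earned.

Ornlam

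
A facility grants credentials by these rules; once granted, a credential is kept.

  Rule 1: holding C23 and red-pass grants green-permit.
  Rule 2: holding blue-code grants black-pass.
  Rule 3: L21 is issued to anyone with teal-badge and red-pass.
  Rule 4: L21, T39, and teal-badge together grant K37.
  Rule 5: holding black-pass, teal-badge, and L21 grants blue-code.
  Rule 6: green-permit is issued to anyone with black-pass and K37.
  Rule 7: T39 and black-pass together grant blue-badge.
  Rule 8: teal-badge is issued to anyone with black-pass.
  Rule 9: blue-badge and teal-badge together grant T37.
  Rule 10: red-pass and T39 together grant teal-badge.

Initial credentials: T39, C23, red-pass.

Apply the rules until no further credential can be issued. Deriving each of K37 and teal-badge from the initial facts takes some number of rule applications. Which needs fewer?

teal-badge: Holding red-pass and T39 grants teal-badge (Rule 10). [1 rule application]
K37: Holding red-pass and T39 grants teal-badge (Rule 10). Holding teal-badge and red-pass grants L21 (Rule 3). Holding L21, T39, and teal-badge grants K37 (Rule 4). [3 rule applications]
teal-badge needs fewer.

teal-badge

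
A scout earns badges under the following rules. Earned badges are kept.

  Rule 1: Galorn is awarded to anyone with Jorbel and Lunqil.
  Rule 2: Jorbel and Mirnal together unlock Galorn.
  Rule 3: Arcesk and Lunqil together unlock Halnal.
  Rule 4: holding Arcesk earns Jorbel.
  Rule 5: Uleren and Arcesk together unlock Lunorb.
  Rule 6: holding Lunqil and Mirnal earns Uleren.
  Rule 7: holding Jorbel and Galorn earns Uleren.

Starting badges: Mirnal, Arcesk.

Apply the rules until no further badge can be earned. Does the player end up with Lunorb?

With Arcesk, Jorbel is earned (Rule 4).
With Jorbel and Mirnal, Galorn is earned (Rule 2).
With Jorbel and Galorn, Uleren is earned (Rule 7).
With Uleren and Arcesk, Lunorb is earned (Rule 5).

Yes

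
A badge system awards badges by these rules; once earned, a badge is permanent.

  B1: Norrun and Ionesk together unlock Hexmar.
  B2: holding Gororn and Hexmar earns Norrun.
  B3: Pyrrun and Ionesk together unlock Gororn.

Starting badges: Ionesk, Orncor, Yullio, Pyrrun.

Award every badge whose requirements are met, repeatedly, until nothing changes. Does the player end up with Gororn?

With Pyrrun and Ionesk, Gororn is earned (B3).

Yes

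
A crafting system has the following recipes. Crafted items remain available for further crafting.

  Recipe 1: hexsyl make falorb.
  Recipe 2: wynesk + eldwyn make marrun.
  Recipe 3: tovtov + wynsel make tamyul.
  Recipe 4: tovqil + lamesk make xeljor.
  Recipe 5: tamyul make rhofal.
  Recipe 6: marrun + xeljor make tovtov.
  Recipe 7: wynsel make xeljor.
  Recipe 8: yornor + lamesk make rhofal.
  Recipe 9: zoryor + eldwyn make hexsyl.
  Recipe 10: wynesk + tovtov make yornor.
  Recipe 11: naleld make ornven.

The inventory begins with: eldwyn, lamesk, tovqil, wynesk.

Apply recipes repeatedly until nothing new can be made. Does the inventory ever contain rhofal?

tovqil + lamesk → xeljor (Recipe 4).
Using Recipe 2, wynesk and eldwyn make marrun.
marrun + xeljor → tovtov (Recipe 6).
Using Recipe 10, wynesk and tovtov make yornor.
yornor + lamesk → rhofal (Recipe 8).

Yes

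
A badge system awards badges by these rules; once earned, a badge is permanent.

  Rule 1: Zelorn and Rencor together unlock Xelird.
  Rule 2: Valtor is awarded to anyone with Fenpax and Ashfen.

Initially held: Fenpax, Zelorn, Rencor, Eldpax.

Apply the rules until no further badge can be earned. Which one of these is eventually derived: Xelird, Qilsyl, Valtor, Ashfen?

Xelird

With Zelorn and Rencor, Xelird is earned (Rule 1).
No rule produces Ashfen, and it is not given. Valtor would need Fenpax and Ashfen (Rule 2), but Ashfen is never earned. No rule produces Qilsyl, and it is not given.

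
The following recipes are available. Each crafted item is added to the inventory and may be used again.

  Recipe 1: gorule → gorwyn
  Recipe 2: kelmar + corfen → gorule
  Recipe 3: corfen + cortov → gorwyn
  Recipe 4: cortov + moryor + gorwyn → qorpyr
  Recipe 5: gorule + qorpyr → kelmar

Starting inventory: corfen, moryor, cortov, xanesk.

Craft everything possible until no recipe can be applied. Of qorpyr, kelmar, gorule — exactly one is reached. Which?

qorpyr

corfen + cortov → gorwyn (Recipe 3).
Using Recipe 4, cortov, moryor, and gorwyn make qorpyr.
kelmar would need gorule and qorpyr (Recipe 5), but gorule is never obtained. gorule would need kelmar and corfen (Recipe 2), but kelmar is never obtained.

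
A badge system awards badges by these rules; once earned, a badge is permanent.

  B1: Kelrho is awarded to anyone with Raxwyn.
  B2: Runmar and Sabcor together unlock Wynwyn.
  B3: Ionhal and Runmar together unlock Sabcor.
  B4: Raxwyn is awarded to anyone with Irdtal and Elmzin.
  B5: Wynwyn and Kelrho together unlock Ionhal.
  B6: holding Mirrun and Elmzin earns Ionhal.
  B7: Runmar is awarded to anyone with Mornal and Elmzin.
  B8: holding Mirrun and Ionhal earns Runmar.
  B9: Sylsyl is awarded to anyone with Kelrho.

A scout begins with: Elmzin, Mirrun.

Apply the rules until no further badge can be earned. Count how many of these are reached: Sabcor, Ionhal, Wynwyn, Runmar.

4

With Mirrun and Elmzin, Ionhal is earned (B6).
With Mirrun and Ionhal, Runmar is earned (B8).
With Ionhal and Runmar, Sabcor is earned (B3).
With Runmar and Sabcor, Wynwyn is earned (B2).
Sabcor: reached.
Ionhal: reached.
Wynwyn: reached.
Runmar: reached.
All 4 are reached.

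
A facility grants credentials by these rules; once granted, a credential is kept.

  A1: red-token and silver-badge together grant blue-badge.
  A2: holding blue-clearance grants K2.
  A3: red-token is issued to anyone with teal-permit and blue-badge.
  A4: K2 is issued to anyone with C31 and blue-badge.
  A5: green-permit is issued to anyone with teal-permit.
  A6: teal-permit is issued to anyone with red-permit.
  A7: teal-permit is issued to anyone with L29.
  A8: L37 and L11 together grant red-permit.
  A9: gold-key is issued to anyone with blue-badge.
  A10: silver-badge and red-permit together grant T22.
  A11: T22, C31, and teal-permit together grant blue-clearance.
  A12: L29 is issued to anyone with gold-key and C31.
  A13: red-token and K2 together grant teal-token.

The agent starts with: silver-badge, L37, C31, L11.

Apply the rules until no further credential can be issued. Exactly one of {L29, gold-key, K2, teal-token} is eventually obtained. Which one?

K2

Holding L37 and L11 grants red-permit (A8).
Holding silver-badge and red-permit grants T22 (A10).
Holding red-permit grants teal-permit (A6).
Holding T22, C31, and teal-permit grants blue-clearance (A11).
Holding blue-clearance grants K2 (A2).
L29 would need gold-key and C31 (A12), but gold-key is never granted. teal-token would need red-token and K2 (A13), but red-token is never granted. gold-key would need blue-badge (A9), but blue-badge is never granted.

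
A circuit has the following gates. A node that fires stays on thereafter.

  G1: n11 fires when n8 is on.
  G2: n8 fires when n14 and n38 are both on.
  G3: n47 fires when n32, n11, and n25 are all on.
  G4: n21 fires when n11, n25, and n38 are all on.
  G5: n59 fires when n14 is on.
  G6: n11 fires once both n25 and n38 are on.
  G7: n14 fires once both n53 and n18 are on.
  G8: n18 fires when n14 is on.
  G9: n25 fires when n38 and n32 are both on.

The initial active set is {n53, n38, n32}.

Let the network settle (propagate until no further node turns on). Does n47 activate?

n38 and n32 are on, so n25 fires (G9).
n25 and n38 are on, so n11 fires (G6).
n32, n11, and n25 are on, so n47 fires (G3).

Yes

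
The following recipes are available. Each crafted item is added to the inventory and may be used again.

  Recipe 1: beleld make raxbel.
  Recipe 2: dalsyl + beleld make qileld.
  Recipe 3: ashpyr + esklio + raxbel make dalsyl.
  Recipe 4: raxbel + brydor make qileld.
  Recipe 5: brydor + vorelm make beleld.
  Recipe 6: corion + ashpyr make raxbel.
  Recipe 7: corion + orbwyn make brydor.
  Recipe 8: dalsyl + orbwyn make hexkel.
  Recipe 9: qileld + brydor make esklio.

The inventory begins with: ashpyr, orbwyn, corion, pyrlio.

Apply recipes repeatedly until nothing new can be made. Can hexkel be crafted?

Yes

Using Recipe 6, corion and ashpyr make raxbel.
Using Recipe 7, corion and orbwyn make brydor.
Using Recipe 4, raxbel and brydor make qileld.
qileld + brydor → esklio (Recipe 9).
Using Recipe 3, ashpyr, esklio, and raxbel make dalsyl.
Using Recipe 8, dalsyl and orbwyn make hexkel.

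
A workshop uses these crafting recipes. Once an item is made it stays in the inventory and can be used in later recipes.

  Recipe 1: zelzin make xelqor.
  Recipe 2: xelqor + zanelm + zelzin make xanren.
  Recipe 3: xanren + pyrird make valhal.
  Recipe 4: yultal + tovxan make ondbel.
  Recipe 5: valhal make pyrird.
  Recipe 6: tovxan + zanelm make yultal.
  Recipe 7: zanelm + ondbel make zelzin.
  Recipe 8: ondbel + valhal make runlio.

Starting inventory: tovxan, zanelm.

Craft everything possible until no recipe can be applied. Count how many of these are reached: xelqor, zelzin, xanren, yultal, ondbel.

Using Recipe 6, tovxan and zanelm make yultal.
Using Recipe 4, yultal and tovxan make ondbel.
zanelm + ondbel → zelzin (Recipe 7).
zelzin → xelqor (Recipe 1).
Using Recipe 2, xelqor, zanelm, and zelzin make xanren.
xelqor: reached.
zelzin: reached.
xanren: reached.
yultal: reached.
ondbel: reached.
All 5 are reached.

5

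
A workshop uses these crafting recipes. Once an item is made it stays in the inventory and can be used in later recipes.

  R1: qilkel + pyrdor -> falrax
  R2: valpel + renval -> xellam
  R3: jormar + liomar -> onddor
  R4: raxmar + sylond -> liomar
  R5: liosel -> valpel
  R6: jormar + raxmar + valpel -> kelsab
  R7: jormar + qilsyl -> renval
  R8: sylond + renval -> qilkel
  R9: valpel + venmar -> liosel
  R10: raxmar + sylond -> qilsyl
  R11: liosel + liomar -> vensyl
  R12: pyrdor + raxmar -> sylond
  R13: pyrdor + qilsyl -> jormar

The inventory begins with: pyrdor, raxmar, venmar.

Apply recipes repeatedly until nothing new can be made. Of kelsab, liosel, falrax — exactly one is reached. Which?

Using R12, pyrdor and raxmar make sylond.
Using R10, raxmar and sylond make qilsyl.
pyrdor + qilsyl -> jormar (R13).
jormar + qilsyl -> renval (R7).
sylond + renval -> qilkel (R8).
qilkel + pyrdor -> falrax (R1).
liosel would need valpel and venmar (R9), but valpel is never obtained. kelsab would need jormar, raxmar, and valpel (R6), but valpel is never obtained.

falrax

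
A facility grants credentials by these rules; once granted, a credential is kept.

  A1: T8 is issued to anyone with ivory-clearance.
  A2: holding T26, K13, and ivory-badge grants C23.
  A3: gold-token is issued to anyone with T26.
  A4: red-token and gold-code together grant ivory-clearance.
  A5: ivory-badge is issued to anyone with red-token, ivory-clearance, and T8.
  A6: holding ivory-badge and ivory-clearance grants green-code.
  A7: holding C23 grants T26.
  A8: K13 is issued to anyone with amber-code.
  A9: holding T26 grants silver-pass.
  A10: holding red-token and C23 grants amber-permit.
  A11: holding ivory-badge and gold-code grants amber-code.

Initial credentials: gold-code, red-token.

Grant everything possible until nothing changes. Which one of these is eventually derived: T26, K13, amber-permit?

Holding red-token and gold-code grants ivory-clearance (A4).
Holding ivory-clearance grants T8 (A1).
Holding red-token, ivory-clearance, and T8 grants ivory-badge (A5).
Holding ivory-badge and gold-code grants amber-code (A11).
Holding amber-code grants K13 (A8).
amber-permit would need red-token and C23 (A10), but C23 is never granted. T26 would need C23 (A7), but C23 is never granted.

K13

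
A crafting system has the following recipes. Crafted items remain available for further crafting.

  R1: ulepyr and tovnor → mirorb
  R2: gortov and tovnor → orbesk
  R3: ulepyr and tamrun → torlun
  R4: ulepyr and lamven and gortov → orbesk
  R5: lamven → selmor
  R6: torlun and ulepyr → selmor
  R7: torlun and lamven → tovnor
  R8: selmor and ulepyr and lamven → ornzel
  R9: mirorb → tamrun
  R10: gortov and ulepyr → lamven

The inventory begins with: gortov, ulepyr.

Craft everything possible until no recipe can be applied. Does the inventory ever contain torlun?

No

torlun would need ulepyr and tamrun (R3), but tamrun is never obtained.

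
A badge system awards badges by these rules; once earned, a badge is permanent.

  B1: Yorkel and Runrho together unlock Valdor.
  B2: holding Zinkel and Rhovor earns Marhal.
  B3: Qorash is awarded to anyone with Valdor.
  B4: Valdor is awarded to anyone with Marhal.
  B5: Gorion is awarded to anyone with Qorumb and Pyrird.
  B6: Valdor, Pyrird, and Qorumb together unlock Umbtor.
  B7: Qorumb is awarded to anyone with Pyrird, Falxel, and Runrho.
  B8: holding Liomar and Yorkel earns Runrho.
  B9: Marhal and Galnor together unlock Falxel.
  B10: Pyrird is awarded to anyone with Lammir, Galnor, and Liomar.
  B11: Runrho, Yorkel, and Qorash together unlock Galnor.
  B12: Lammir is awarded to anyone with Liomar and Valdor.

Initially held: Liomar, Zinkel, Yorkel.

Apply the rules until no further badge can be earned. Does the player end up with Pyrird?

Yes

With Liomar and Yorkel, Runrho is earned (B8).
With Yorkel and Runrho, Valdor is earned (B1).
With Valdor, Qorash is earned (B3).
With Liomar and Valdor, Lammir is earned (B12).
With Runrho, Yorkel, and Qorash, Galnor is earned (B11).
With Lammir, Galnor, and Liomar, Pyrird is earned (B10).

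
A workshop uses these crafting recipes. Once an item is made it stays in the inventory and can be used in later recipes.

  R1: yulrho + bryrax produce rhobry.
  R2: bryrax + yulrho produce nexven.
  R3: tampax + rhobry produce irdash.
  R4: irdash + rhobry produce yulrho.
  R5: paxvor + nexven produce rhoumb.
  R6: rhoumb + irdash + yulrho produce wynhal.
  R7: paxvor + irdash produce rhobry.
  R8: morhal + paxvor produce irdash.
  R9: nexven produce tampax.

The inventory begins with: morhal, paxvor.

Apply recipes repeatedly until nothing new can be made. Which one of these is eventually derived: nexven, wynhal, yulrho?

morhal + paxvor → irdash (R8).
Using R7, paxvor and irdash make rhobry.
irdash + rhobry → yulrho (R4).
nexven would need bryrax and yulrho (R2), but bryrax is never obtained. wynhal would need rhoumb, irdash, and yulrho (R6), but rhoumb is never obtained.

yulrho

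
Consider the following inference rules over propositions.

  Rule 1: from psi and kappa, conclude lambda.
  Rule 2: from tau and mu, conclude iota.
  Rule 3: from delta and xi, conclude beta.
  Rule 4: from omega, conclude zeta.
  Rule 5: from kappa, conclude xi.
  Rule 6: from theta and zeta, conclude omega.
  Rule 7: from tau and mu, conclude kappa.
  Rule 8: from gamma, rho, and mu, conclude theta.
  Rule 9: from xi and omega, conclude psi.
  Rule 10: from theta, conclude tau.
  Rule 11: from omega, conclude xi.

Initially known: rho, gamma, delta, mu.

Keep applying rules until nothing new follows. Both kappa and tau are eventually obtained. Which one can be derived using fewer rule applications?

tau

tau: From gamma, rho, and mu, Rule 8 gives theta. theta holds, so tau follows (Rule 10). [2 rule applications]
kappa: From gamma, rho, and mu, Rule 8 gives theta. theta holds, so tau follows (Rule 10). From tau and mu, Rule 7 gives kappa. [3 rule applications]
tau needs fewer.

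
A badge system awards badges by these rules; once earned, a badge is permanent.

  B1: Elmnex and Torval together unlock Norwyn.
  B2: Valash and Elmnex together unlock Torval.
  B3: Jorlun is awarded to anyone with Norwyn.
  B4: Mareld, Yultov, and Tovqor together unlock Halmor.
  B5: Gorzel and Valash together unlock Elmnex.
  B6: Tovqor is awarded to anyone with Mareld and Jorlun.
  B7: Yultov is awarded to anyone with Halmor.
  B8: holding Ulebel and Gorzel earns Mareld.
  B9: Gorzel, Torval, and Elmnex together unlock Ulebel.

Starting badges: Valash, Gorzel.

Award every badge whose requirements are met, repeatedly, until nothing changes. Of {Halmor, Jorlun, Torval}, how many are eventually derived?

With Gorzel and Valash, Elmnex is earned (B5).
With Valash and Elmnex, Torval is earned (B2).
With Elmnex and Torval, Norwyn is earned (B1).
With Norwyn, Jorlun is earned (B3).
Halmor would need Mareld, Yultov, and Tovqor (B4), but Yultov is never earned.
Jorlun: reached.
Torval: reached.
Reached: Jorlun and Torval — 2 of the 3.

2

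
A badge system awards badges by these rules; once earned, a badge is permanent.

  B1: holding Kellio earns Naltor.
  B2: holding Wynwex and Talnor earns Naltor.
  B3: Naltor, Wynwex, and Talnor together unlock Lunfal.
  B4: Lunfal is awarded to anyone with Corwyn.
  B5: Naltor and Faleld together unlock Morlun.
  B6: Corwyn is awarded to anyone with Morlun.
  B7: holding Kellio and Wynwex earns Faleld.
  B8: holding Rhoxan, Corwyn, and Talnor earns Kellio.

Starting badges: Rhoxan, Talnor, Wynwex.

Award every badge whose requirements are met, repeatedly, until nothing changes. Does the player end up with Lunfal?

With Wynwex and Talnor, Naltor is earned (B2).
With Naltor, Wynwex, and Talnor, Lunfal is earned (B3).

Yes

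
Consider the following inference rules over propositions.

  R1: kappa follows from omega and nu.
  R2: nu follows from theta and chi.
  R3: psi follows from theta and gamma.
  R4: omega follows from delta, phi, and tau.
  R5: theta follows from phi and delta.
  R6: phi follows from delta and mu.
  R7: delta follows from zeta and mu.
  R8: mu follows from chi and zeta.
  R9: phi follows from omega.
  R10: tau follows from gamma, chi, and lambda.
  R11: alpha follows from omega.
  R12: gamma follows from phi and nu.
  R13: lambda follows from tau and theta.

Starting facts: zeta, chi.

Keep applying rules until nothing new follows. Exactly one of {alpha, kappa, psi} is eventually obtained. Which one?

psi

chi and zeta hold, so mu follows (R8).
From zeta and mu, R7 gives delta.
From delta and mu, R6 gives phi.
From phi and delta, R5 gives theta.
From theta and chi, R2 gives nu.
From phi and nu, R12 gives gamma.
From theta and gamma, R3 gives psi.
alpha would need omega (R11), but omega is never established. kappa would need omega and nu (R1), but omega is never established.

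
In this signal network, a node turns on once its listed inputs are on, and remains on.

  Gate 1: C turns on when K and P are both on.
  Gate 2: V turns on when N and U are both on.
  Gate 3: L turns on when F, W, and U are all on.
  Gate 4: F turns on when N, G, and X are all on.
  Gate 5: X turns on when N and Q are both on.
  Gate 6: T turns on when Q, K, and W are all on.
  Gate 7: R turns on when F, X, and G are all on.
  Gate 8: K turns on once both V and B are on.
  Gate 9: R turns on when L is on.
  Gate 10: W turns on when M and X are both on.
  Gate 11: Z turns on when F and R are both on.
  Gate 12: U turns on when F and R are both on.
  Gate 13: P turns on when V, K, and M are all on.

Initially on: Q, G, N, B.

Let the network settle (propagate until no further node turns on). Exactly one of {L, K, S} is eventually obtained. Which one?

N and Q are on, so X turns on (Gate 5).
N, G, and X are on, so F turns on (Gate 4).
F, X, and G are on, so R turns on (Gate 7).
Gate 12: F and R on → U on.
Gate 2: N and U on → V on.
V and B are on, so K turns on (Gate 8).
No rule produces S, and it is not given. L would need F, W, and U (Gate 3), but W never turns on.

K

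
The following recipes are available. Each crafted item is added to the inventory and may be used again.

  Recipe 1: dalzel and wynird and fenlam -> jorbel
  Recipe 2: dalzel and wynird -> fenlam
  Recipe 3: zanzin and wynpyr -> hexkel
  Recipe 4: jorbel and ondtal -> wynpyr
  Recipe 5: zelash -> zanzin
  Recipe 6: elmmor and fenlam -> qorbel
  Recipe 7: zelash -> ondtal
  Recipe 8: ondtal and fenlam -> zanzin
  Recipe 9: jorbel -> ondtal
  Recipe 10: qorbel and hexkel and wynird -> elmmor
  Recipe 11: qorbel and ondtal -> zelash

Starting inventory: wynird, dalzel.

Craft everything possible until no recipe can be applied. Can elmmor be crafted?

No

elmmor would need qorbel, hexkel, and wynird (Recipe 10), but qorbel is never obtained.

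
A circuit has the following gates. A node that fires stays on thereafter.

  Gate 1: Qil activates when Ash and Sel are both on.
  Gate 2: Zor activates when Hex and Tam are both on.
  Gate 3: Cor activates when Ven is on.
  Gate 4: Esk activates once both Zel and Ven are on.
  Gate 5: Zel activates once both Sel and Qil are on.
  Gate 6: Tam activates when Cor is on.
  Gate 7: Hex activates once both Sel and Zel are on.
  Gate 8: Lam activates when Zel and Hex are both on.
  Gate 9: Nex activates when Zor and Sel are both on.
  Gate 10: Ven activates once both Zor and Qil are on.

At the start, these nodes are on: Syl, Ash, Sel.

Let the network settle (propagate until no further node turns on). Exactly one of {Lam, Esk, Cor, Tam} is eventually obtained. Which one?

Ash and Sel are on, so Qil activates (Gate 1).
Gate 5: Sel and Qil on → Zel on.
Gate 7: Sel and Zel on → Hex on.
Gate 8: Zel and Hex on → Lam on.
Cor would need Ven (Gate 3), but Ven never turns on. Esk would need Zel and Ven (Gate 4), but Ven never turns on. Tam would need Cor (Gate 6), but Cor never turns on.

Lam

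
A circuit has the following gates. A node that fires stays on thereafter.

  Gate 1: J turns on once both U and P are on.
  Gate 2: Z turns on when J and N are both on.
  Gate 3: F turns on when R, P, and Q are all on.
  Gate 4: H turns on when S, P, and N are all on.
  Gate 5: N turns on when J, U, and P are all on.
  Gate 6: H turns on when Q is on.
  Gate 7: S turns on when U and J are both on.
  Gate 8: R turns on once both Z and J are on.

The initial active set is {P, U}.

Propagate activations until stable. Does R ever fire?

Yes

Gate 1: U and P on → J on.
J, U, and P are on, so N turns on (Gate 5).
Gate 2: J and N on → Z on.
Z and J are on, so R turns on (Gate 8).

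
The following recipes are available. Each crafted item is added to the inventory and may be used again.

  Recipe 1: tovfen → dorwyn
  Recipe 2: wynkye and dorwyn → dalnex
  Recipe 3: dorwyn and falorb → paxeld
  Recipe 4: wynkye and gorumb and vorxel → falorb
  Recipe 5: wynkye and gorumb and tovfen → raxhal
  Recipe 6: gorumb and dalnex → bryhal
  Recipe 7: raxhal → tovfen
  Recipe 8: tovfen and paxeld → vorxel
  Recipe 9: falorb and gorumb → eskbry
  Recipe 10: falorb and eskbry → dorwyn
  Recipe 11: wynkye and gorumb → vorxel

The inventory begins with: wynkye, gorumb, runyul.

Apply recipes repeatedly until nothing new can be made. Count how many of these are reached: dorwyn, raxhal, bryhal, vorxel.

3

Using Recipe 11, wynkye and gorumb make vorxel.
wynkye and gorumb and vorxel → falorb (Recipe 4).
Using Recipe 9, falorb and gorumb make eskbry.
Using Recipe 10, falorb and eskbry make dorwyn.
Using Recipe 2, wynkye and dorwyn make dalnex.
Using Recipe 6, gorumb and dalnex make bryhal.
dorwyn: reached.
raxhal would need wynkye, gorumb, and tovfen (Recipe 5), but tovfen is never obtained.
bryhal: reached.
vorxel: reached.
Reached: dorwyn, bryhal, and vorxel — 3 of the 4.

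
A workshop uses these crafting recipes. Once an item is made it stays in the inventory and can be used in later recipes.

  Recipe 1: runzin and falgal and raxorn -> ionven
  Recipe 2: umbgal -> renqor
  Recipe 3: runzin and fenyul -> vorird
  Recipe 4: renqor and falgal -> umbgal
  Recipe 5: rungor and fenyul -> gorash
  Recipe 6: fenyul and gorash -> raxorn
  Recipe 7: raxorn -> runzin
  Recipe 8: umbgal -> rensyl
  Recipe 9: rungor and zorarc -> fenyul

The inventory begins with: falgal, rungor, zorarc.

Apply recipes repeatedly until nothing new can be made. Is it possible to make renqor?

No

renqor would need umbgal (Recipe 2), but umbgal is never obtained.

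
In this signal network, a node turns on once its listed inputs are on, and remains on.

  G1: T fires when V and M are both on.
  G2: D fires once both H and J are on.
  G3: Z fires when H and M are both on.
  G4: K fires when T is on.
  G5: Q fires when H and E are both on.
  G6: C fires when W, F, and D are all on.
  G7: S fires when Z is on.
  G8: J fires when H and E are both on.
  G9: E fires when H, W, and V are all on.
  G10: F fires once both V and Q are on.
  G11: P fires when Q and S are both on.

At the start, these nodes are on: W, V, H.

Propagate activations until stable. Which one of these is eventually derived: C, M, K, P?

C

G9: H, W, and V on → E on.
H and E are on, so J fires (G8).
H and E are on, so Q fires (G5).
G2: H and J on → D on.
V and Q are on, so F fires (G10).
G6: W, F, and D on → C on.
K would need T (G4), but T never turns on. No rule produces M, and it is not given. P would need Q and S (G11), but S never turns on.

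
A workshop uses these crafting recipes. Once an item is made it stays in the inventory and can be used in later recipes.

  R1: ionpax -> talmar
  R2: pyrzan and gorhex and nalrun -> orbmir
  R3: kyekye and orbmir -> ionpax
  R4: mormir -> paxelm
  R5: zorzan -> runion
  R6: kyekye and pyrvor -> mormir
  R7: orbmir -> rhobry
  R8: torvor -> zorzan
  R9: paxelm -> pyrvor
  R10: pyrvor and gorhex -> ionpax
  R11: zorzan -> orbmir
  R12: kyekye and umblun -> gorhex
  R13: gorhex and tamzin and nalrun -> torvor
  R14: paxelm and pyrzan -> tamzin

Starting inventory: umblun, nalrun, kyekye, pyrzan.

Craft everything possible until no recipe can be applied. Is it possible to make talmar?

Yes

kyekye and umblun -> gorhex (R12).
Using R2, pyrzan, gorhex, and nalrun make orbmir.
kyekye and orbmir -> ionpax (R3).
Using R1, ionpax makes talmar.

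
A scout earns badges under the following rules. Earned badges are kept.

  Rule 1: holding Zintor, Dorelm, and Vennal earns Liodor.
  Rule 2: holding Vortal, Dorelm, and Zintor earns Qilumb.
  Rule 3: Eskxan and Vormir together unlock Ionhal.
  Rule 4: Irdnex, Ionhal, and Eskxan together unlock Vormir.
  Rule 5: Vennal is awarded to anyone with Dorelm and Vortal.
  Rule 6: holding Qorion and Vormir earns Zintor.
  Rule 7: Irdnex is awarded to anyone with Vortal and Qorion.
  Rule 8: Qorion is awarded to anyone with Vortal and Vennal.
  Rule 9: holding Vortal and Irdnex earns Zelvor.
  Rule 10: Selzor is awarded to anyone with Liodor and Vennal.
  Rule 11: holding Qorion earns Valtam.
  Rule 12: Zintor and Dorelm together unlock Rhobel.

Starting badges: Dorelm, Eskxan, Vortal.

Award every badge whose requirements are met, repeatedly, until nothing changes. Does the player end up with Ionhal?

Ionhal would need Eskxan and Vormir (Rule 3), but Vormir is never earned.

No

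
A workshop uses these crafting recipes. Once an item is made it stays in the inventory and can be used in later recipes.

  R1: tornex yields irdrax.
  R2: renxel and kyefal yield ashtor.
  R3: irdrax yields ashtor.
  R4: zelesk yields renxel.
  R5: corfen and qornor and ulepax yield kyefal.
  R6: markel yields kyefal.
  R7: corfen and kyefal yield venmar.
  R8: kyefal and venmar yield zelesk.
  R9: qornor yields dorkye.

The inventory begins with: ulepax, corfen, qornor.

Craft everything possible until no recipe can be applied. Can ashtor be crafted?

Yes

corfen and qornor and ulepax → kyefal (R5).
Using R7, corfen and kyefal make venmar.
Using R8, kyefal and venmar make zelesk.
Using R4, zelesk makes renxel.
renxel and kyefal → ashtor (R2).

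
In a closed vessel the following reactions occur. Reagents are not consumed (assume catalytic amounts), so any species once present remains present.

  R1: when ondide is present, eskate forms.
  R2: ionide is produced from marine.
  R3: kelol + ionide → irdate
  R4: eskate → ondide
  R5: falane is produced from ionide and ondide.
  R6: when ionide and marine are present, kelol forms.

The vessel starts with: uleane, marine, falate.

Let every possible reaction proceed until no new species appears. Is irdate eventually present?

marine present → ionide forms (R2).
ionide and marine present → kelol forms (R6).
kelol and ionide present → irdate forms (R3).

Yes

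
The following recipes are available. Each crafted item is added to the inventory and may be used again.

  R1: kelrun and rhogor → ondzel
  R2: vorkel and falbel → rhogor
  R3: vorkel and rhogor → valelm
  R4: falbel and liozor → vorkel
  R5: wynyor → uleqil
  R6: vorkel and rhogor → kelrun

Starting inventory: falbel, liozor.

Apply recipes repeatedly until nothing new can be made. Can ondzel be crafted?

Using R4, falbel and liozor make vorkel.
Using R2, vorkel and falbel make rhogor.
vorkel and rhogor → kelrun (R6).
Using R1, kelrun and rhogor make ondzel.

Yes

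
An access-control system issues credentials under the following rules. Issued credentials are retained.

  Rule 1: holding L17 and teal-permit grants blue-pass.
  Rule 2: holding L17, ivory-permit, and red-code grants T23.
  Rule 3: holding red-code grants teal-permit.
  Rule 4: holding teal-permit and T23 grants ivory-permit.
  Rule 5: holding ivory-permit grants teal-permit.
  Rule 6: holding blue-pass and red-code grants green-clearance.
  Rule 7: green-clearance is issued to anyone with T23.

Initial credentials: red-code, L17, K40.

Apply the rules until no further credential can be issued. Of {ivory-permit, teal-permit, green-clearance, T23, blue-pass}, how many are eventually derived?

Holding red-code grants teal-permit (Rule 3).
Holding L17 and teal-permit grants blue-pass (Rule 1).
Holding blue-pass and red-code grants green-clearance (Rule 6).
ivory-permit would need teal-permit and T23 (Rule 4), but T23 is never granted.
teal-permit: reached.
green-clearance: reached.
T23 would need L17, ivory-permit, and red-code (Rule 2), but ivory-permit is never granted.
blue-pass: reached.
Reached: teal-permit, green-clearance, and blue-pass — 3 of the 5.

3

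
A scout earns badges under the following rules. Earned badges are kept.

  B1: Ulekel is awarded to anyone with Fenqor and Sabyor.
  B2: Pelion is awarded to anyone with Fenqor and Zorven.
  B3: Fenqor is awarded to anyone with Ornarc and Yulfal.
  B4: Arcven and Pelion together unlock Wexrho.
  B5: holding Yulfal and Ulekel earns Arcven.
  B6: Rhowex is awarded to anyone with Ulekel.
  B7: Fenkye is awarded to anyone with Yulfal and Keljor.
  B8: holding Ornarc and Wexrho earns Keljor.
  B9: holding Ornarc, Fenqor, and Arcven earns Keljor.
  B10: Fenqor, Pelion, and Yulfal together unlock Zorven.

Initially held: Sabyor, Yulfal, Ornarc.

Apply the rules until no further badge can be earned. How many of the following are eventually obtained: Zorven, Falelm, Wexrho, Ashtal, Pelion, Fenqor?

With Ornarc and Yulfal, Fenqor is earned (B3).
Zorven would need Fenqor, Pelion, and Yulfal (B10), but Pelion is never earned.
No rule produces Falelm, and it is not given.
Wexrho would need Arcven and Pelion (B4), but Pelion is never earned.
No rule produces Ashtal, and it is not given.
Pelion would need Fenqor and Zorven (B2), but Zorven is never earned.
Fenqor: reached.
Reached: Fenqor — 1 of the 6.

1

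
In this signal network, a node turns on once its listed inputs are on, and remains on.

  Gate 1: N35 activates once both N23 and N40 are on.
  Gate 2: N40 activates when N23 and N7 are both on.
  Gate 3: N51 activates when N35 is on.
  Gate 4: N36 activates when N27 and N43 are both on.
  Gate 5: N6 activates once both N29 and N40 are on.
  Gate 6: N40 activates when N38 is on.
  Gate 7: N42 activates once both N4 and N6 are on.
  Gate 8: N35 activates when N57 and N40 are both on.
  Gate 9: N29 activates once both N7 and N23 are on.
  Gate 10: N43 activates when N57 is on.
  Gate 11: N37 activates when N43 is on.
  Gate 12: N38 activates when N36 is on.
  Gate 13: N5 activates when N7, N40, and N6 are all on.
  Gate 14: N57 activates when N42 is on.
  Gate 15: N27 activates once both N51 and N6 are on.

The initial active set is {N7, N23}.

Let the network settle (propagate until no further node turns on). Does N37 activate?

N37 would need N43 (Gate 11), but N43 never turns on.

No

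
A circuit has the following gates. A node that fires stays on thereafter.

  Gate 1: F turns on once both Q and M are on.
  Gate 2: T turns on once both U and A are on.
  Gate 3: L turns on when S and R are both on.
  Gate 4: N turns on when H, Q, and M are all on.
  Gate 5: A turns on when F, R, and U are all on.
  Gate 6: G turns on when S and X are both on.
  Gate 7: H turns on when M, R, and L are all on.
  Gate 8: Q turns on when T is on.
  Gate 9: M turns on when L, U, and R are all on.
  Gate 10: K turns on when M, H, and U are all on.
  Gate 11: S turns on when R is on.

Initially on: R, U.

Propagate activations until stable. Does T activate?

T would need U and A (Gate 2), but A never turns on.

No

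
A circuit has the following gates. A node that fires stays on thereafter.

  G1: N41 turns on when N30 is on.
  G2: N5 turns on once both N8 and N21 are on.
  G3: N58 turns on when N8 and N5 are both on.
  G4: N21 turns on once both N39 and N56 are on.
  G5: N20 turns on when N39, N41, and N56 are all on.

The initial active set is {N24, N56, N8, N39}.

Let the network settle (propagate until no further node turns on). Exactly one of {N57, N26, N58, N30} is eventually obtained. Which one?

N39 and N56 are on, so N21 turns on (G4).
N8 and N21 are on, so N5 turns on (G2).
G3: N8 and N5 on → N58 on.
No rule produces N57, and it is not given. No rule produces N30, and it is not given. No rule produces N26, and it is not given.

N58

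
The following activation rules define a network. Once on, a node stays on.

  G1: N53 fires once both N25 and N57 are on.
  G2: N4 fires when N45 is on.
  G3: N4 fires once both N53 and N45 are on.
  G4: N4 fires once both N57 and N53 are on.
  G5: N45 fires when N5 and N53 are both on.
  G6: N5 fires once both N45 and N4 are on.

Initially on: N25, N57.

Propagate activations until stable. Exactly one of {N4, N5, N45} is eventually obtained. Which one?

N4

G1: N25 and N57 on → N53 on.
G4: N57 and N53 on → N4 on.
N5 would need N45 and N4 (G6), but N45 never turns on. N45 would need N5 and N53 (G5), but N5 never turns on.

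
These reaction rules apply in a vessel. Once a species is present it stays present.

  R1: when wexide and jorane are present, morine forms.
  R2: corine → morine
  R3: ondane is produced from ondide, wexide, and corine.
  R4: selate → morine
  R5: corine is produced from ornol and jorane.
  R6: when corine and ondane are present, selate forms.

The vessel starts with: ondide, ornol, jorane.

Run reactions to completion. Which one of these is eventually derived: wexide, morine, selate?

ornol and jorane present → corine forms (R5).
corine present → morine forms (R2).
selate would need corine and ondane (R6), but ondane never forms. No rule produces wexide, and it is not given.

morine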